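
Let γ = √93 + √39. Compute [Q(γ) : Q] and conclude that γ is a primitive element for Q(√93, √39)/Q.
[Q(γ) : Q] = 4 (equivalently, Q(γ) = Q(√93, √39))

Obviously Q(γ) ⊆ Q(√93, √39), and [Q(√93, √39):Q] = 4 (since 93, 39 are distinct squarefree integers > 1 with 3627 not a perfect square). To show equality we compute the minimal polynomial of γ. From γ = √93 + √39: γ^2 = 93 + 2√(3627) + 39 = 132 + 2√(3627), so γ^2 - 132 = 2√(3627); squaring, (γ^2 - 132)^2 = 4·3627, i.e. γ^4 - 264γ^2 + 17424 - 14508 = 0, i.e. γ^4 - 264γ^2 + 2916 = 0. So γ is a root of x^4 - 264x^2 + 2916. This polynomial is irreducible over Q: it has no rational root (each ±√93 ± √39 is irrational), and any factorization into two quadratics over Q would force √(3627) ∈ Q (pairing opposite roots) or √93, √39 ∈ Q (other pairings), all impossible. Hence [Q(γ):Q] = 4 = [Q(√93, √39):Q], so Q(γ) = Q(√93, √39).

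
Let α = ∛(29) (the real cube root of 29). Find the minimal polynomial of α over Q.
m_α(x) = x^3 - 29

α satisfies α^3 = 29, so x^3 - 29 annihilates α. By the rational root test, a rational root p/q (in lowest terms) of x^3 - 29 would satisfy p^3 = 29 q^3, forcing q = 1 and p^3 = 29; but 29 is not a perfect cube, contradiction. A monic cubic over Q with no rational root is irreducible (any nontrivial factorization would include a linear factor). Hence x^3 - 29 is the minimal polynomial of α, and in particular [Q(α):Q] = 3.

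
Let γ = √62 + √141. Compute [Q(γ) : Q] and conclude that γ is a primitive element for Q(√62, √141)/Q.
[Q(γ) : Q] = 4 (equivalently, Q(γ) = Q(√62, √141))

Obviously Q(γ) ⊆ Q(√62, √141), and [Q(√62, √141):Q] = 4 (since 62, 141 are distinct squarefree integers > 1 with 8742 not a perfect square). To show equality we compute the minimal polynomial of γ. From γ = √62 + √141: γ^2 = 62 + 2√(8742) + 141 = 203 + 2√(8742), so γ^2 - 203 = 2√(8742); squaring, (γ^2 - 203)^2 = 4·8742, i.e. γ^4 - 406γ^2 + 41209 - 34968 = 0, i.e. γ^4 - 406γ^2 + 6241 = 0. So γ is a root of x^4 - 406x^2 + 6241. This polynomial is irreducible over Q: it has no rational root (each ±√62 ± √141 is irrational), and any factorization into two quadratics over Q would force √(8742) ∈ Q (pairing opposite roots) or √62, √141 ∈ Q (other pairings), all impossible. Hence [Q(γ):Q] = 4 = [Q(√62, √141):Q], so Q(γ) = Q(√62, √141).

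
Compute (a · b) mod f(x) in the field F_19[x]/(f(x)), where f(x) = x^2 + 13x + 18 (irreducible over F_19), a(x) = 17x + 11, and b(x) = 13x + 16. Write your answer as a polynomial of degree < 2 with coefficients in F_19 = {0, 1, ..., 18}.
a · b ≡ 12x + 17 (mod f(x))

Multiply in F_19[x]: a(x)·b(x) = (17x + 11)·(13x + 16) = 12x^2 + 16x + 5. This has degree ≥ 2, so divide by f(x) over F_19: 12x^2 + 16x + 5 = (12)·(x^2 + 13x + 18) + (12x + 17). Hence a·b ≡ 12x + 17 (mod f). (F_19[x]/(f) is a field with 19^2 = 361 elements since f is irreducible of degree 2.)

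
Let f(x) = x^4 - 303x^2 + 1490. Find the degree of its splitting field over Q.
[K : Q] = 4

Solving the quadratic in x^2: x^2 = (303 ± √(303^2 - 4·1490))/2 = (303 ± √85849)/2 = (303 ± 293)/2, giving x^2 = 5 or x^2 = 298. So f(x) = (x^2 - 5)(x^2 - 298) and the roots of f are ±√5, ±√298. Hence the splitting field is K = Q(√5, √298). Since 5 and 298 are distinct squarefree integers > 1, their product 1490 is not a perfect square, so √298 ∉ Q(√5). By the tower law [K:Q] = [Q(√5,√298):Q(√5)] · [Q(√5):Q] = 2 · 2 = 4.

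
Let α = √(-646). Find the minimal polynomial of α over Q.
m_α(x) = x^2 + 646

α satisfies α^2 + 646 = 0, so x^2 + 646 annihilates α. Since d = -646 is squarefree and ≠ 1, it is not a perfect square in Q, so x^2 + 646 has no rational root and is therefore irreducible over Q (a degree-2 polynomial over a field is irreducible iff it has no root). Hence m_α(x) = x^2 + 646.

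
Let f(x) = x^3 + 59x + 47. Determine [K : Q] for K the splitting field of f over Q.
[K : Q] = 6

By the rational root test, any rational root of the monic integer polynomial f(x) = x^3 + 59x + 47 must be an integer dividing the constant term 47, i.e. one of ±{1, 47}. Evaluating: f(1) = 107, f(-1) = -13, f(47) = 106643, f(-47) = -106549; none is 0, so f has no rational root and is therefore irreducible over Q (a cubic with no linear factor over a field is irreducible). For an irreducible cubic, the Galois group is A_3 or S_3 according as the discriminant disc(f) = -4a^3 - 27b^2 = -4·(59)^3 - 27·(47)^2 = -881159 is or is not a square in Q. Here disc(f) = -881159 is not a perfect square in Q, so the Galois group of f over Q is not contained in A_3 and must be all of S_3. The splitting field has degree |S_3| = 6 over Q, so [K : Q] = 6.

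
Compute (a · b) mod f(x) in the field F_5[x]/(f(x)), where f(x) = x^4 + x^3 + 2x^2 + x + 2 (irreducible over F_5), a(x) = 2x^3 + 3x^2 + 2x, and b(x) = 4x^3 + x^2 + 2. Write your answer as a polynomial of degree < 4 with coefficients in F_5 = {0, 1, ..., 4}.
a · b ≡ 2x^3 + x^2 + 3x + 2 (mod f(x))

Multiply in F_5[x]: a(x)·b(x) = (2x^3 + 3x^2 + 2x)·(4x^3 + x^2 + 2) = 3x^6 + 4x^5 + x^4 + x^3 + x^2 + 4x. This has degree ≥ 4, so divide by f(x) over F_5: 3x^6 + 4x^5 + x^4 + x^3 + x^2 + 4x = (3x^2 + x + 4)·(x^4 + x^3 + 2x^2 + x + 2) + (2x^3 + x^2 + 3x + 2). Hence a·b ≡ 2x^3 + x^2 + 3x + 2 (mod f). (F_5[x]/(f) is a field with 5^4 = 625 elements since f is irreducible of degree 4.)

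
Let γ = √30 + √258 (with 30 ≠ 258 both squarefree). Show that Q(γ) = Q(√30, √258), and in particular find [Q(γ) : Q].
[Q(γ) : Q] = 4 (equivalently, Q(γ) = Q(√30, √258))

Obviously Q(γ) ⊆ Q(√30, √258), and [Q(√30, √258):Q] = 4 (since 30, 258 are distinct squarefree integers > 1 with 7740 not a perfect square). To show equality we compute the minimal polynomial of γ. From γ = √30 + √258: γ^2 = 30 + 2√(7740) + 258 = 288 + 2√(7740), so γ^2 - 288 = 2√(7740); squaring, (γ^2 - 288)^2 = 4·7740, i.e. γ^4 - 576γ^2 + 82944 - 30960 = 0, i.e. γ^4 - 576γ^2 + 51984 = 0. So γ is a root of x^4 - 576x^2 + 51984. This polynomial is irreducible over Q: it has no rational root (each ±√30 ± √258 is irrational), and any factorization into two quadratics over Q would force √(7740) ∈ Q (pairing opposite roots) or √30, √258 ∈ Q (other pairings), all impossible. Hence [Q(γ):Q] = 4 = [Q(√30, √258):Q], so Q(γ) = Q(√30, √258).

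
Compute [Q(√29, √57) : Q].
[Q(√29, √57) : Q] = 4

[Q(√29):Q] = 2 (min poly x^2 - 29, irreducible since 29 is squarefree > 1). For the top step, suppose √57 ∈ Q(√29), say √57 = c + d√29 with c, d ∈ Q. Squaring: 57 = c^2 + 29d^2 + 2cd√29. Since √29 ∉ Q this forces 2cd = 0. If d = 0 then √57 = c ∈ Q, contradicting 57 squarefree > 1. If c = 0 then 57 = 29d^2, so 29·57 = (29d)^2 is a perfect square in Q — but 29·57 = 1653 is not a perfect square (since 29 and 57 are distinct squarefree integers). Contradiction. Hence √57 ∉ Q(√29), so x^2 - 57 stays irreducible over Q(√29) and [Q(√29, √57) : Q(√29)] = 2. By the tower law, [Q(√29, √57) : Q] = 2 · 2 = 4.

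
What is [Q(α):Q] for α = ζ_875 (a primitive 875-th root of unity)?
[Q(α):Q] = 600

The minimal polynomial of ζ_875 over Q is the 875-th cyclotomic polynomial Φ_875(x), which is irreducible over Q and has degree φ(875) = 600. Hence [Q(α):Q] = φ(875) = 600.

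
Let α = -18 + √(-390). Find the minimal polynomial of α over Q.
m_α(x) = x^2 + 36x + 714

From α + 18 = √(-390), squaring gives (α + 18)^2 = -390, i.e. α^2 + 36α + 324 = -390, so α^2 + 36α + 714 = 0. The discriminant of x^2 + 36x + 714 is (36)^2 - 4·(714) = 1296 - 2856 = -1560, and 4·(-390) is not a perfect square in Q since -390 is squarefree and ≠ 1. Hence x^2 + 36x + 714 is irreducible over Q and is the minimal polynomial of α.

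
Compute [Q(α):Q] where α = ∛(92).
[Q(α):Q] = 3

The minimal polynomial of α is x^3 - 92, irreducible over Q since 92 is not a perfect cube (so x^3 - 92 has no rational root). Hence [Q(α):Q] = deg(m_α) = 3.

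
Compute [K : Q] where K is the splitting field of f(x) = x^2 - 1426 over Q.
[K : Q] = 2

f(x) = x^2 - 1426 factors as (x - √1426)(x + √1426). The splitting field is K = Q(√1426). Since 1426 is squarefree and > 1, it is not a perfect square, so x^2 - 1426 is irreducible over Q and [Q(√1426) : Q] = 2. Hence [K : Q] = 2.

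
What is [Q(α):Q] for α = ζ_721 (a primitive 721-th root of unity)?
[Q(α):Q] = 612

The minimal polynomial of ζ_721 over Q is the 721-th cyclotomic polynomial Φ_721(x), which is irreducible over Q and has degree φ(721) = 612. Hence [Q(α):Q] = φ(721) = 612.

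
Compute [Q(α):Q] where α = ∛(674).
[Q(α):Q] = 3

The minimal polynomial of α is x^3 - 674, irreducible over Q since 674 is not a perfect cube (so x^3 - 674 has no rational root). Hence [Q(α):Q] = deg(m_α) = 3.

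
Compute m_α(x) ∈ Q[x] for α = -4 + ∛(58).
m_α(x) = x^3 + 12x^2 + 48x + 6

Set β = α + 4 = ∛(58), so β^3 = 58. Then (α + 4)^3 - 58 = 0, i.e. α is a root of g(x) = (x + 4)^3 - 58 = x^3 + 12x^2 + 48x + 6. Since g(x) = h(x + 4) where h(x) = x^3 - 58, and h is irreducible over Q (because 58 is not a perfect cube, so h has no rational root, and a monic cubic with no rational root is irreducible), g is also irreducible (irreducibility is preserved under the substitution x → x + 4). Hence m_α(x) = x^3 + 12x^2 + 48x + 6.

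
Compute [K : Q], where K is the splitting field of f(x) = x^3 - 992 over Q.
[K : Q] = 6

The roots of x^3 - 992 are ∛992, ω∛992, ω^2∛992 where ω = e^(2πi/3) is a primitive cube root of unity, so K = Q(∛992, ω). Now [Q(∛992):Q] = 3 (since 992 is not a perfect cube, x^3 - 992 is irreducible) and [Q(ω):Q] = 2. Both 2 and 3 divide [K:Q], and [K:Q] ≤ 3·2 = 6, so [K:Q] = 6. (Equivalently: Q(∛992) ⊂ R but ω ∉ R, so [K : Q(∛992)] = 2.)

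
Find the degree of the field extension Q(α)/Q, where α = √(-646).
[Q(α):Q] = 2

[Q(α):Q] equals the degree of the minimal polynomial of α. Here α^2 = -646 and x^2 + 646 is irreducible (d = -646 is squarefree, ≠ 1, hence not a square), so deg(m_α) = 2. Thus [Q(α):Q] = 2.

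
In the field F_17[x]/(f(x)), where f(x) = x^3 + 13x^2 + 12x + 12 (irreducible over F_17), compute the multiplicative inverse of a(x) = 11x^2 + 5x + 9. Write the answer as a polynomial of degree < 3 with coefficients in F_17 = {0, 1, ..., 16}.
a(x)^(-1) ≡ x + 11 (mod f(x))

Since f is irreducible over F_17, F_17[x]/(f) is a field and a(x) ≠ 0 has an inverse. Apply the extended Euclidean algorithm to f(x) and a(x) in F_17[x]: f(x) = (14x + 1)·a(x) + (3). The last nonzero remainder is the constant 3 = gcd(f, a) in F_17. Back-substituting through the division chain expresses 3 = s(x)·a(x) + t(x)·f(x) with s(x) ≡ 3x + 16 (mod f), so (3x + 16)·a(x) ≡ 3 (mod f). Multiplying by 3^(-1) ≡ 6 in F_17 gives a(x)^(-1) ≡ 6·(3x + 16) ≡ x + 11 (mod f). Check: (11x^2 + 5x + 9)·(x + 11) = 11x^3 + 7x^2 + 13x + 14 ≡ 1 (mod x^3 + 13x^2 + 12x + 12).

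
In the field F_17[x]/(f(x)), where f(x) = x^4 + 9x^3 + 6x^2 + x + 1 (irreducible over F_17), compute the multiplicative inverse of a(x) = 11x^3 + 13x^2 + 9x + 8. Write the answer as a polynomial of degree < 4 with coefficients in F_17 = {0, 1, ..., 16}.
a(x)^(-1) ≡ 12x^3 + 11x^2 + 8x + 10 (mod f(x))

Since f is irreducible over F_17, F_17[x]/(f) is a field and a(x) ≠ 0 has an inverse. Apply the extended Euclidean algorithm to f(x) and a(x) in F_17[x]: f(x) = (14x + 9)·a(x) + (x^2 + 12x + 14);  a(x) = (11x)·(x^2 + 12x + 14) + (8x + 8);  (x^2 + 12x + 14) = (15x + 12)·(8x + 8) + (3). The last nonzero remainder is the constant 3 = gcd(f, a) in F_17. Back-substituting through the division chain expresses 3 = s(x)·a(x) + t(x)·f(x) with s(x) ≡ 2x^3 + 16x^2 + 7x + 13 (mod f), so (2x^3 + 16x^2 + 7x + 13)·a(x) ≡ 3 (mod f). Multiplying by 3^(-1) ≡ 6 in F_17 gives a(x)^(-1) ≡ 6·(2x^3 + 16x^2 + 7x + 13) ≡ 12x^3 + 11x^2 + 8x + 10 (mod f). Check: (11x^3 + 13x^2 + 9x + 8)·(12x^3 + 11x^2 + 8x + 10) = 13x^6 + 5x^5 + 16x^4 + x^3 + x^2 + x + 12 ≡ 1 (mod x^4 + 9x^3 + 6x^2 + x + 1).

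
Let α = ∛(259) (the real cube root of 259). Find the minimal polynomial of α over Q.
m_α(x) = x^3 - 259

α satisfies α^3 = 259, so x^3 - 259 annihilates α. By the rational root test, a rational root p/q (in lowest terms) of x^3 - 259 would satisfy p^3 = 259 q^3, forcing q = 1 and p^3 = 259; but 259 is not a perfect cube, contradiction. A monic cubic over Q with no rational root is irreducible (any nontrivial factorization would include a linear factor). Hence x^3 - 259 is the minimal polynomial of α, and in particular [Q(α):Q] = 3.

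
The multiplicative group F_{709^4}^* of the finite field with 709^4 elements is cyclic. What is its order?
|F_{709^4}^*| = 252688187760

F_{709^4} has 709^4 = 252688187761 elements; its multiplicative group consists of all nonzero elements, so |F_{709^4}^*| = 252688187761 - 1 = 252688187760. (It is cyclic since any finite subgroup of the multiplicative group of a field is cyclic.)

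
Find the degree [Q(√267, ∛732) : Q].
[Q(√267, ∛732) : Q] = 6

Let L = Q(√267, ∛732). Since Q(√267) ⊂ L and [Q(√267):Q] = 2, the tower law gives 2 | [L:Q]. Likewise Q(∛732) ⊂ L with [Q(∛732):Q] = 3 (because 732 is not a perfect cube), so 3 | [L:Q]. As gcd(2,3) = 1, [L:Q] is divisible by 6. Conversely L is generated over Q by √267 and ∛732, so [L:Q] ≤ 2·3 = 6. Therefore [Q(√267, ∛732) : Q] = 6.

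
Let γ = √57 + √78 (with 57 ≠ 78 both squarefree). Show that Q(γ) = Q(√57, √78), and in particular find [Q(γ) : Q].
[Q(γ) : Q] = 4 (equivalently, Q(γ) = Q(√57, √78))

Obviously Q(γ) ⊆ Q(√57, √78), and [Q(√57, √78):Q] = 4 (since 57, 78 are distinct squarefree integers > 1 with 4446 not a perfect square). To show equality we compute the minimal polynomial of γ. From γ = √57 + √78: γ^2 = 57 + 2√(4446) + 78 = 135 + 2√(4446), so γ^2 - 135 = 2√(4446); squaring, (γ^2 - 135)^2 = 4·4446, i.e. γ^4 - 270γ^2 + 18225 - 17784 = 0, i.e. γ^4 - 270γ^2 + 441 = 0. So γ is a root of x^4 - 270x^2 + 441. This polynomial is irreducible over Q: it has no rational root (each ±√57 ± √78 is irrational), and any factorization into two quadratics over Q would force √(4446) ∈ Q (pairing opposite roots) or √57, √78 ∈ Q (other pairings), all impossible. Hence [Q(γ):Q] = 4 = [Q(√57, √78):Q], so Q(γ) = Q(√57, √78).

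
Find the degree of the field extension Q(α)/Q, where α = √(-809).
[Q(α):Q] = 2

[Q(α):Q] equals the degree of the minimal polynomial of α. Here α^2 = -809 and x^2 + 809 is irreducible (d = -809 is squarefree, ≠ 1, hence not a square), so deg(m_α) = 2. Thus [Q(α):Q] = 2.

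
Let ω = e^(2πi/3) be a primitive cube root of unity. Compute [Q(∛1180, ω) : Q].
[Q(∛1180, ω) : Q] = 6

[Q(∛1180):Q] = 3 (min poly x^3 - 1180, irreducible since 1180 is not a perfect cube). [Q(ω):Q] = 2 (min poly x^2 + x + 1). Since Q(∛1180) ⊂ R and ω ∉ R, we have ω ∉ Q(∛1180), so x^2 + x + 1 remains irreducible over Q(∛1180) and [Q(∛1180, ω) : Q(∛1180)] = 2. By the tower law, [Q(∛1180, ω) : Q] = 3 · 2 = 6. (In fact Q(∛1180, ω) is the splitting field of x^3 - 1180 over Q.)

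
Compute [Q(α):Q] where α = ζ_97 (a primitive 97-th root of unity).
[Q(α):Q] = 96

The minimal polynomial of ζ_97 over Q is the 97-th cyclotomic polynomial Φ_97(x), which is irreducible over Q and has degree φ(97) = 96. Hence [Q(α):Q] = φ(97) = 96.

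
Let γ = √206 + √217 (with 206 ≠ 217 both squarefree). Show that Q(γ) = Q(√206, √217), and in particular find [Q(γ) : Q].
[Q(γ) : Q] = 4 (equivalently, Q(γ) = Q(√206, √217))

Obviously Q(γ) ⊆ Q(√206, √217), and [Q(√206, √217):Q] = 4 (since 206, 217 are distinct squarefree integers > 1 with 44702 not a perfect square). To show equality we compute the minimal polynomial of γ. From γ = √206 + √217: γ^2 = 206 + 2√(44702) + 217 = 423 + 2√(44702), so γ^2 - 423 = 2√(44702); squaring, (γ^2 - 423)^2 = 4·44702, i.e. γ^4 - 846γ^2 + 178929 - 178808 = 0, i.e. γ^4 - 846γ^2 + 121 = 0. So γ is a root of x^4 - 846x^2 + 121. This polynomial is irreducible over Q: it has no rational root (each ±√206 ± √217 is irrational), and any factorization into two quadratics over Q would force √(44702) ∈ Q (pairing opposite roots) or √206, √217 ∈ Q (other pairings), all impossible. Hence [Q(γ):Q] = 4 = [Q(√206, √217):Q], so Q(γ) = Q(√206, √217).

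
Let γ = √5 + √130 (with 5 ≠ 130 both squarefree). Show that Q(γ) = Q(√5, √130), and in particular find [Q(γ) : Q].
[Q(γ) : Q] = 4 (equivalently, Q(γ) = Q(√5, √130))

Obviously Q(γ) ⊆ Q(√5, √130), and [Q(√5, √130):Q] = 4 (since 5, 130 are distinct squarefree integers > 1 with 650 not a perfect square). To show equality we compute the minimal polynomial of γ. From γ = √5 + √130: γ^2 = 5 + 2√(650) + 130 = 135 + 2√(650), so γ^2 - 135 = 2√(650); squaring, (γ^2 - 135)^2 = 4·650, i.e. γ^4 - 270γ^2 + 18225 - 2600 = 0, i.e. γ^4 - 270γ^2 + 15625 = 0. So γ is a root of x^4 - 270x^2 + 15625. This polynomial is irreducible over Q: it has no rational root (each ±√5 ± √130 is irrational), and any factorization into two quadratics over Q would force √(650) ∈ Q (pairing opposite roots) or √5, √130 ∈ Q (other pairings), all impossible. Hence [Q(γ):Q] = 4 = [Q(√5, √130):Q], so Q(γ) = Q(√5, √130).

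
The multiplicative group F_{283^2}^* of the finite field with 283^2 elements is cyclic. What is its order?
|F_{283^2}^*| = 80088

F_{283^2} has 283^2 = 80089 elements; its multiplicative group consists of all nonzero elements, so |F_{283^2}^*| = 80089 - 1 = 80088. (It is cyclic since any finite subgroup of the multiplicative group of a field is cyclic.)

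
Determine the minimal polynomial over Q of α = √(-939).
m_α(x) = x^2 + 939

α satisfies α^2 + 939 = 0, so x^2 + 939 annihilates α. Since d = -939 is squarefree and ≠ 1, it is not a perfect square in Q, so x^2 + 939 has no rational root and is therefore irreducible over Q (a degree-2 polynomial over a field is irreducible iff it has no root). Hence m_α(x) = x^2 + 939.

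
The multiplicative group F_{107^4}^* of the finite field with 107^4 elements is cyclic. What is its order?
|F_{107^4}^*| = 131079600

F_{107^4} has 107^4 = 131079601 elements; its multiplicative group consists of all nonzero elements, so |F_{107^4}^*| = 131079601 - 1 = 131079600. (It is cyclic since any finite subgroup of the multiplicative group of a field is cyclic.)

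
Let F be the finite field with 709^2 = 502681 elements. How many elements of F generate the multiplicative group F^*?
There are φ(502680) = 129920 primitive elements

F_q^* is cyclic of order q - 1 = 502680. A cyclic group of order m has exactly φ(m) generators. Here m = 502680 = 2^3 · 3 · 5 · 59 · 71, so the number of primitive elements is φ(502680) = 129920.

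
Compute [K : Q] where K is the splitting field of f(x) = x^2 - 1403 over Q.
[K : Q] = 2

f(x) = x^2 - 1403 factors as (x - √1403)(x + √1403). The splitting field is K = Q(√1403). Since 1403 is squarefree and > 1, it is not a perfect square, so x^2 - 1403 is irreducible over Q and [Q(√1403) : Q] = 2. Hence [K : Q] = 2.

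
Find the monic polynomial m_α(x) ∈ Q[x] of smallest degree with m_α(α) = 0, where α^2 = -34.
m_α(x) = x^2 + 34

α satisfies α^2 + 34 = 0, so x^2 + 34 annihilates α. Since d = -34 is squarefree and ≠ 1, it is not a perfect square in Q, so x^2 + 34 has no rational root and is therefore irreducible over Q (a degree-2 polynomial over a field is irreducible iff it has no root). Hence m_α(x) = x^2 + 34.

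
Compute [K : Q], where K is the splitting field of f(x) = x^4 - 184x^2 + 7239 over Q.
[K : Q] = 4

Solving the quadratic in x^2: x^2 = (184 ± √(184^2 - 4·7239))/2 = (184 ± √4900)/2 = (184 ± 70)/2, giving x^2 = 127 or x^2 = 57. So f(x) = (x^2 - 127)(x^2 - 57) and the roots of f are ±√127, ±√57. Hence the splitting field is K = Q(√127, √57). Since 127 and 57 are distinct squarefree integers > 1, their product 7239 is not a perfect square, so √57 ∉ Q(√127). By the tower law [K:Q] = [Q(√127,√57):Q(√127)] · [Q(√127):Q] = 2 · 2 = 4.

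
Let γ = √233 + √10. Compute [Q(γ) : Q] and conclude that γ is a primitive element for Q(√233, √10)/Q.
[Q(γ) : Q] = 4 (equivalently, Q(γ) = Q(√233, √10))

Obviously Q(γ) ⊆ Q(√233, √10), and [Q(√233, √10):Q] = 4 (since 233, 10 are distinct squarefree integers > 1 with 2330 not a perfect square). To show equality we compute the minimal polynomial of γ. From γ = √233 + √10: γ^2 = 233 + 2√(2330) + 10 = 243 + 2√(2330), so γ^2 - 243 = 2√(2330); squaring, (γ^2 - 243)^2 = 4·2330, i.e. γ^4 - 486γ^2 + 59049 - 9320 = 0, i.e. γ^4 - 486γ^2 + 49729 = 0. So γ is a root of x^4 - 486x^2 + 49729. This polynomial is irreducible over Q: it has no rational root (each ±√233 ± √10 is irrational), and any factorization into two quadratics over Q would force √(2330) ∈ Q (pairing opposite roots) or √233, √10 ∈ Q (other pairings), all impossible. Hence [Q(γ):Q] = 4 = [Q(√233, √10):Q], so Q(γ) = Q(√233, √10).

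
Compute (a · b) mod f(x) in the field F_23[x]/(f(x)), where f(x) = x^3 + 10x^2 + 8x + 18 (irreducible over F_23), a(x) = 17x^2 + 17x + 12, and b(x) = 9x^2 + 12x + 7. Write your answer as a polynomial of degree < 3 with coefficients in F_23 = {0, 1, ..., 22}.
a · b ≡ 12x^2 + 16x + 15 (mod f(x))

Multiply in F_23[x]: a(x)·b(x) = (17x^2 + 17x + 12)·(9x^2 + 12x + 7) = 15x^4 + 12x^3 + 17x^2 + 10x + 15. This has degree ≥ 3, so divide by f(x) over F_23: 15x^4 + 12x^3 + 17x^2 + 10x + 15 = (15x)·(x^3 + 10x^2 + 8x + 18) + (12x^2 + 16x + 15). Hence a·b ≡ 12x^2 + 16x + 15 (mod f). (F_23[x]/(f) is a field with 23^3 = 12167 elements since f is irreducible of degree 3.)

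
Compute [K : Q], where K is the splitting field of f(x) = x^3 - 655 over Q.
[K : Q] = 6

The roots of x^3 - 655 are ∛655, ω∛655, ω^2∛655 where ω = e^(2πi/3) is a primitive cube root of unity, so K = Q(∛655, ω). Now [Q(∛655):Q] = 3 (since 655 is not a perfect cube, x^3 - 655 is irreducible) and [Q(ω):Q] = 2. Both 2 and 3 divide [K:Q], and [K:Q] ≤ 3·2 = 6, so [K:Q] = 6. (Equivalently: Q(∛655) ⊂ R but ω ∉ R, so [K : Q(∛655)] = 2.)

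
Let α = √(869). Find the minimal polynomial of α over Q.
m_α(x) = x^2 - 869

α satisfies α^2 - 869 = 0, so x^2 - 869 annihilates α. Since d = 869 is squarefree and ≠ 1, it is not a perfect square in Q, so x^2 - 869 has no rational root and is therefore irreducible over Q (a degree-2 polynomial over a field is irreducible iff it has no root). Hence m_α(x) = x^2 - 869.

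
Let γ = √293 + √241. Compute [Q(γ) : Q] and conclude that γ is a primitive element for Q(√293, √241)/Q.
[Q(γ) : Q] = 4 (equivalently, Q(γ) = Q(√293, √241))

Obviously Q(γ) ⊆ Q(√293, √241), and [Q(√293, √241):Q] = 4 (since 293, 241 are distinct squarefree integers > 1 with 70613 not a perfect square). To show equality we compute the minimal polynomial of γ. From γ = √293 + √241: γ^2 = 293 + 2√(70613) + 241 = 534 + 2√(70613), so γ^2 - 534 = 2√(70613); squaring, (γ^2 - 534)^2 = 4·70613, i.e. γ^4 - 1068γ^2 + 285156 - 282452 = 0, i.e. γ^4 - 1068γ^2 + 2704 = 0. So γ is a root of x^4 - 1068x^2 + 2704. This polynomial is irreducible over Q: it has no rational root (each ±√293 ± √241 is irrational), and any factorization into two quadratics over Q would force √(70613) ∈ Q (pairing opposite roots) or √293, √241 ∈ Q (other pairings), all impossible. Hence [Q(γ):Q] = 4 = [Q(√293, √241):Q], so Q(γ) = Q(√293, √241).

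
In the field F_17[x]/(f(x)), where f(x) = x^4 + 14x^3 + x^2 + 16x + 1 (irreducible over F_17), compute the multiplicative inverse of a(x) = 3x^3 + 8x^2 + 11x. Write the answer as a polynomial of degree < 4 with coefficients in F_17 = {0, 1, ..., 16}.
a(x)^(-1) ≡ x^3 + 9x^2 + 14x + 1 (mod f(x))

Since f is irreducible over F_17, F_17[x]/(f) is a field and a(x) ≠ 0 has an inverse. Apply the extended Euclidean algorithm to f(x) and a(x) in F_17[x]: f(x) = (6x)·a(x) + (3x^2 + 16x + 1);  a(x) = (x + 3)·(3x^2 + 16x + 1) + (13x + 14);  (3x^2 + 16x + 1) = (12x + 4)·(13x + 14) + (13). The last nonzero remainder is the constant 13 = gcd(f, a) in F_17. Back-substituting through the division chain expresses 13 = s(x)·a(x) + t(x)·f(x) with s(x) ≡ 13x^3 + 15x^2 + 12x + 13 (mod f), so (13x^3 + 15x^2 + 12x + 13)·a(x) ≡ 13 (mod f). Multiplying by 13^(-1) ≡ 4 in F_17 gives a(x)^(-1) ≡ 4·(13x^3 + 15x^2 + 12x + 13) ≡ x^3 + 9x^2 + 14x + 1 (mod f). Check: (3x^3 + 8x^2 + 11x)·(x^3 + 9x^2 + 14x + 1) = 3x^6 + x^5 + 6x^4 + 10x^3 + 9x^2 + 11x ≡ 1 (mod x^4 + 14x^3 + x^2 + 16x + 1).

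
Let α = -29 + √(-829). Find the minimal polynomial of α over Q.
m_α(x) = x^2 + 58x + 1670

From α + 29 = √(-829), squaring gives (α + 29)^2 = -829, i.e. α^2 + 58α + 841 = -829, so α^2 + 58α + 1670 = 0. The discriminant of x^2 + 58x + 1670 is (58)^2 - 4·(1670) = 3364 - 6680 = -3316, and 4·(-829) is not a perfect square in Q since -829 is squarefree and ≠ 1. Hence x^2 + 58x + 1670 is irreducible over Q and is the minimal polynomial of α.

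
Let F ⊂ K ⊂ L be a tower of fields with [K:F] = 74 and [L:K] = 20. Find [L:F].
[L:F] = 1480

The tower law says that for any tower of field extensions F ⊂ K ⊂ L with finite degrees, [L:F] = [L:K] · [K:F]. Here this gives [L:F] = 20 · 74 = 1480.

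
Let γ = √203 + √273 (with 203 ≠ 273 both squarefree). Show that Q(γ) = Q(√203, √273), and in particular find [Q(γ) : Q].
[Q(γ) : Q] = 4 (equivalently, Q(γ) = Q(√203, √273))

Obviously Q(γ) ⊆ Q(√203, √273), and [Q(√203, √273):Q] = 4 (since 203, 273 are distinct squarefree integers > 1 with 55419 not a perfect square). To show equality we compute the minimal polynomial of γ. From γ = √203 + √273: γ^2 = 203 + 2√(55419) + 273 = 476 + 2√(55419), so γ^2 - 476 = 2√(55419); squaring, (γ^2 - 476)^2 = 4·55419, i.e. γ^4 - 952γ^2 + 226576 - 221676 = 0, i.e. γ^4 - 952γ^2 + 4900 = 0. So γ is a root of x^4 - 952x^2 + 4900. This polynomial is irreducible over Q: it has no rational root (each ±√203 ± √273 is irrational), and any factorization into two quadratics over Q would force √(55419) ∈ Q (pairing opposite roots) or √203, √273 ∈ Q (other pairings), all impossible. Hence [Q(γ):Q] = 4 = [Q(√203, √273):Q], so Q(γ) = Q(√203, √273).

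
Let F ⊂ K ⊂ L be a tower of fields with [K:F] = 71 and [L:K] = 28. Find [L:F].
[L:F] = 1988

The tower law says that for any tower of field extensions F ⊂ K ⊂ L with finite degrees, [L:F] = [L:K] · [K:F]. Here this gives [L:F] = 28 · 71 = 1988.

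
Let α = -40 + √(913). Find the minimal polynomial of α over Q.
m_α(x) = x^2 + 80x + 687

From α + 40 = √(913), squaring gives (α + 40)^2 = 913, i.e. α^2 + 80α + 1600 = 913, so α^2 + 80α + 687 = 0. The discriminant of x^2 + 80x + 687 is (80)^2 - 4·(687) = 6400 - 2748 = 3652, and 4·(913) is not a perfect square in Q since 913 is squarefree and ≠ 1. Hence x^2 + 80x + 687 is irreducible over Q and is the minimal polynomial of α.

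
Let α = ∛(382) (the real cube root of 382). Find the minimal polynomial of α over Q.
m_α(x) = x^3 - 382

α satisfies α^3 = 382, so x^3 - 382 annihilates α. By the rational root test, a rational root p/q (in lowest terms) of x^3 - 382 would satisfy p^3 = 382 q^3, forcing q = 1 and p^3 = 382; but 382 is not a perfect cube, contradiction. A monic cubic over Q with no rational root is irreducible (any nontrivial factorization would include a linear factor). Hence x^3 - 382 is the minimal polynomial of α, and in particular [Q(α):Q] = 3.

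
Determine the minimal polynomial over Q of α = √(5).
m_α(x) = x^2 - 5

α satisfies α^2 - 5 = 0, so x^2 - 5 annihilates α. Since d = 5 is squarefree and ≠ 1, it is not a perfect square in Q, so x^2 - 5 has no rational root and is therefore irreducible over Q (a degree-2 polynomial over a field is irreducible iff it has no root). Hence m_α(x) = x^2 - 5.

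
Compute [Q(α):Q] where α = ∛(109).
[Q(α):Q] = 3

The minimal polynomial of α is x^3 - 109, irreducible over Q since 109 is not a perfect cube (so x^3 - 109 has no rational root). Hence [Q(α):Q] = deg(m_α) = 3.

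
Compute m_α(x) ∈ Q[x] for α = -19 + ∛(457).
m_α(x) = x^3 + 57x^2 + 1083x + 6402

Set β = α + 19 = ∛(457), so β^3 = 457. Then (α + 19)^3 - 457 = 0, i.e. α is a root of g(x) = (x + 19)^3 - 457 = x^3 + 57x^2 + 1083x + 6402. Since g(x) = h(x + 19) where h(x) = x^3 - 457, and h is irreducible over Q (because 457 is not a perfect cube, so h has no rational root, and a monic cubic with no rational root is irreducible), g is also irreducible (irreducibility is preserved under the substitution x → x + 19). Hence m_α(x) = x^3 + 57x^2 + 1083x + 6402.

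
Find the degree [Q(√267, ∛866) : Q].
[Q(√267, ∛866) : Q] = 6

Let L = Q(√267, ∛866). Since Q(√267) ⊂ L and [Q(√267):Q] = 2, the tower law gives 2 | [L:Q]. Likewise Q(∛866) ⊂ L with [Q(∛866):Q] = 3 (because 866 is not a perfect cube), so 3 | [L:Q]. As gcd(2,3) = 1, [L:Q] is divisible by 6. Conversely L is generated over Q by √267 and ∛866, so [L:Q] ≤ 2·3 = 6. Therefore [Q(√267, ∛866) : Q] = 6.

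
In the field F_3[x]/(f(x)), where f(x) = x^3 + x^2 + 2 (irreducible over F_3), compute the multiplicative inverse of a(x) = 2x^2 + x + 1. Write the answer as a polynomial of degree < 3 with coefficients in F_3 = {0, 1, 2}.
a(x)^(-1) ≡ x + 2 (mod f(x))

Since f is irreducible over F_3, F_3[x]/(f) is a field and a(x) ≠ 0 has an inverse. Apply the extended Euclidean algorithm to f(x) and a(x) in F_3[x]: f(x) = (2x + 1)·a(x) + (1). The last nonzero remainder is the constant 1 = gcd(f, a) in F_3. Back-substituting through the division chain expresses 1 = s(x)·a(x) + t(x)·f(x) with s(x) ≡ x + 2 (mod f), so a(x)^(-1) ≡ s(x) = x + 2 (mod f). Check: (2x^2 + x + 1)·(x + 2) = 2x^3 + 2x^2 + 2 ≡ 1 (mod x^3 + x^2 + 2).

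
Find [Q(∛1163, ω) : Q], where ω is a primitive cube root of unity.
[Q(∛1163, ω) : Q] = 6

[Q(∛1163):Q] = 3 (min poly x^3 - 1163, irreducible since 1163 is not a perfect cube). [Q(ω):Q] = 2 (min poly x^2 + x + 1). Since Q(∛1163) ⊂ R and ω ∉ R, we have ω ∉ Q(∛1163), so x^2 + x + 1 remains irreducible over Q(∛1163) and [Q(∛1163, ω) : Q(∛1163)] = 2. By the tower law, [Q(∛1163, ω) : Q] = 3 · 2 = 6. (In fact Q(∛1163, ω) is the splitting field of x^3 - 1163 over Q.)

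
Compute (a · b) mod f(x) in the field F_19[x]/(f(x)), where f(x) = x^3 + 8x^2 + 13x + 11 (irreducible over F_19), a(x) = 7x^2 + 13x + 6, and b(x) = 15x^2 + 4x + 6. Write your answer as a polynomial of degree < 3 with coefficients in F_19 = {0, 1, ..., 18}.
a · b ≡ 12x^2 + 14x + 2 (mod f(x))

Multiply in F_19[x]: a(x)·b(x) = (7x^2 + 13x + 6)·(15x^2 + 4x + 6) = 10x^4 + 14x^3 + 13x^2 + 7x + 17. This has degree ≥ 3, so divide by f(x) over F_19: 10x^4 + 14x^3 + 13x^2 + 7x + 17 = (10x + 10)·(x^3 + 8x^2 + 13x + 11) + (12x^2 + 14x + 2). Hence a·b ≡ 12x^2 + 14x + 2 (mod f). (F_19[x]/(f) is a field with 19^3 = 6859 elements since f is irreducible of degree 3.)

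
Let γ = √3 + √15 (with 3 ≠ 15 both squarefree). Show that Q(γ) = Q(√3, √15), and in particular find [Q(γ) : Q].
[Q(γ) : Q] = 4 (equivalently, Q(γ) = Q(√3, √15))

Obviously Q(γ) ⊆ Q(√3, √15), and [Q(√3, √15):Q] = 4 (since 3, 15 are distinct squarefree integers > 1 with 45 not a perfect square). To show equality we compute the minimal polynomial of γ. From γ = √3 + √15: γ^2 = 3 + 2√(45) + 15 = 18 + 2√(45), so γ^2 - 18 = 2√(45); squaring, (γ^2 - 18)^2 = 4·45, i.e. γ^4 - 36γ^2 + 324 - 180 = 0, i.e. γ^4 - 36γ^2 + 144 = 0. So γ is a root of x^4 - 36x^2 + 144. This polynomial is irreducible over Q: it has no rational root (each ±√3 ± √15 is irrational), and any factorization into two quadratics over Q would force √(45) ∈ Q (pairing opposite roots) or √3, √15 ∈ Q (other pairings), all impossible. Hence [Q(γ):Q] = 4 = [Q(√3, √15):Q], so Q(γ) = Q(√3, √15).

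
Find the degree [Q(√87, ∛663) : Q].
[Q(√87, ∛663) : Q] = 6

Let L = Q(√87, ∛663). Since Q(√87) ⊂ L and [Q(√87):Q] = 2, the tower law gives 2 | [L:Q]. Likewise Q(∛663) ⊂ L with [Q(∛663):Q] = 3 (because 663 is not a perfect cube), so 3 | [L:Q]. As gcd(2,3) = 1, [L:Q] is divisible by 6. Conversely L is generated over Q by √87 and ∛663, so [L:Q] ≤ 2·3 = 6. Therefore [Q(√87, ∛663) : Q] = 6.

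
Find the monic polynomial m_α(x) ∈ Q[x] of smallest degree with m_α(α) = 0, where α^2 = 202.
m_α(x) = x^2 - 202

α satisfies α^2 - 202 = 0, so x^2 - 202 annihilates α. Since d = 202 is squarefree and ≠ 1, it is not a perfect square in Q, so x^2 - 202 has no rational root and is therefore irreducible over Q (a degree-2 polynomial over a field is irreducible iff it has no root). Hence m_α(x) = x^2 - 202.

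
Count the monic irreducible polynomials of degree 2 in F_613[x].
There are 187578 monic irreducible polynomials of degree 2 over F_613

Each element of F_{613^2} that lies in no proper subfield is a root of exactly one monic irreducible of degree 2 over F_613, and each such polynomial has 2 distinct roots in F_{613^2}. By Möbius inversion the count is N_613(2) = (1/2) Σ_{d|2} μ(2/d) · 613^d = (1/2)(μ(2)·613^1 + μ(1)·613^2) = 375156/2 = 187578.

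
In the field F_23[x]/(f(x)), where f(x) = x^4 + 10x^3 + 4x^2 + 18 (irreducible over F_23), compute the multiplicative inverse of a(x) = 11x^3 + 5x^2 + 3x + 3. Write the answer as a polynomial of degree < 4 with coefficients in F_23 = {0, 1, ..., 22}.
a(x)^(-1) ≡ 22x^3 + 4x^2 + 8x + 12 (mod f(x))

Since f is irreducible over F_23, F_23[x]/(f) is a field and a(x) ≠ 0 has an inverse. Apply the extended Euclidean algorithm to f(x) and a(x) in F_23[x]: f(x) = (21x + 6)·a(x) + (3x^2 + 11x);  a(x) = (19x + 1)·(3x^2 + 11x) + (15x + 3);  (3x^2 + 11x) = (14x + 1)·(15x + 3) + (20). The last nonzero remainder is the constant 20 = gcd(f, a) in F_23. Back-substituting through the division chain expresses 20 = s(x)·a(x) + t(x)·f(x) with s(x) ≡ 3x^3 + 11x^2 + 22x + 10 (mod f), so (3x^3 + 11x^2 + 22x + 10)·a(x) ≡ 20 (mod f). Multiplying by 20^(-1) ≡ 15 in F_23 gives a(x)^(-1) ≡ 15·(3x^3 + 11x^2 + 22x + 10) ≡ 22x^3 + 4x^2 + 8x + 12 (mod f). Check: (11x^3 + 5x^2 + 3x + 3)·(22x^3 + 4x^2 + 8x + 12) = 12x^6 + 16x^5 + 13x^4 + 20x^3 + 4x^2 + 14x + 13 ≡ 1 (mod x^4 + 10x^3 + 4x^2 + 18).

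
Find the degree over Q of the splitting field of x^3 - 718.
[K : Q] = 6

The roots of x^3 - 718 are ∛718, ω∛718, ω^2∛718 where ω = e^(2πi/3) is a primitive cube root of unity, so K = Q(∛718, ω). Now [Q(∛718):Q] = 3 (since 718 is not a perfect cube, x^3 - 718 is irreducible) and [Q(ω):Q] = 2. Both 2 and 3 divide [K:Q], and [K:Q] ≤ 3·2 = 6, so [K:Q] = 6. (Equivalently: Q(∛718) ⊂ R but ω ∉ R, so [K : Q(∛718)] = 2.)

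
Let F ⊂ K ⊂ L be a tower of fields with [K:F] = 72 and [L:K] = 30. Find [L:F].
[L:F] = 2160

The tower law says that for any tower of field extensions F ⊂ K ⊂ L with finite degrees, [L:F] = [L:K] · [K:F]. Here this gives [L:F] = 30 · 72 = 2160.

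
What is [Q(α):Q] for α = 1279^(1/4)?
[Q(α):Q] = 4

α is a root of x^4 - 1279. By Eisenstein's criterion at the prime p = 1279 (which divides the constant term 1279 but p^2 = 1635841 does not, since 1279 is squarefree), x^4 - 1279 is irreducible over Q. Hence [Q(α):Q] = 4.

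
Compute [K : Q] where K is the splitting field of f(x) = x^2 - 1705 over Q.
[K : Q] = 2

f(x) = x^2 - 1705 factors as (x - √1705)(x + √1705). The splitting field is K = Q(√1705). Since 1705 is squarefree and > 1, it is not a perfect square, so x^2 - 1705 is irreducible over Q and [Q(√1705) : Q] = 2. Hence [K : Q] = 2.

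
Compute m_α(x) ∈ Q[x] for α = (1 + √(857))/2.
m_α(x) = x^2 - x - 214

From 2α - 1 = √(857), squaring gives (2α - 1)^2 = 857, i.e. 4α^2 - 4α + 1 = 857, so α^2 - α + (1 - 857)/4 = 0. Since 857 ≡ 1 (mod 4), (1 - 857)/4 = -214 ∈ Z. The polynomial x^2 - x - 214 has discriminant 1 - 4·(-214) = 857, which is not a perfect square in Q (d = 857 is squarefree and ≠ 1), so x^2 - x - 214 is irreducible over Q. It is the minimal polynomial of α.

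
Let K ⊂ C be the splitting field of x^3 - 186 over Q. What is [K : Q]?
[K : Q] = 6

The roots of x^3 - 186 are ∛186, ω∛186, ω^2∛186 where ω = e^(2πi/3) is a primitive cube root of unity, so K = Q(∛186, ω). Now [Q(∛186):Q] = 3 (since 186 is not a perfect cube, x^3 - 186 is irreducible) and [Q(ω):Q] = 2. Both 2 and 3 divide [K:Q], and [K:Q] ≤ 3·2 = 6, so [K:Q] = 6. (Equivalently: Q(∛186) ⊂ R but ω ∉ R, so [K : Q(∛186)] = 2.)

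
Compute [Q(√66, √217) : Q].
[Q(√66, √217) : Q] = 4

[Q(√66):Q] = 2 (min poly x^2 - 66, irreducible since 66 is squarefree > 1). For the top step, suppose √217 ∈ Q(√66), say √217 = c + d√66 with c, d ∈ Q. Squaring: 217 = c^2 + 66d^2 + 2cd√66. Since √66 ∉ Q this forces 2cd = 0. If d = 0 then √217 = c ∈ Q, contradicting 217 squarefree > 1. If c = 0 then 217 = 66d^2, so 66·217 = (66d)^2 is a perfect square in Q — but 66·217 = 14322 is not a perfect square (since 66 and 217 are distinct squarefree integers). Contradiction. Hence √217 ∉ Q(√66), so x^2 - 217 stays irreducible over Q(√66) and [Q(√66, √217) : Q(√66)] = 2. By the tower law, [Q(√66, √217) : Q] = 2 · 2 = 4.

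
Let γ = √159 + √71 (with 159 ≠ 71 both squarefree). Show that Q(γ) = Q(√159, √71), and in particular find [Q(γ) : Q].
[Q(γ) : Q] = 4 (equivalently, Q(γ) = Q(√159, √71))

Obviously Q(γ) ⊆ Q(√159, √71), and [Q(√159, √71):Q] = 4 (since 159, 71 are distinct squarefree integers > 1 with 11289 not a perfect square). To show equality we compute the minimal polynomial of γ. From γ = √159 + √71: γ^2 = 159 + 2√(11289) + 71 = 230 + 2√(11289), so γ^2 - 230 = 2√(11289); squaring, (γ^2 - 230)^2 = 4·11289, i.e. γ^4 - 460γ^2 + 52900 - 45156 = 0, i.e. γ^4 - 460γ^2 + 7744 = 0. So γ is a root of x^4 - 460x^2 + 7744. This polynomial is irreducible over Q: it has no rational root (each ±√159 ± √71 is irrational), and any factorization into two quadratics over Q would force √(11289) ∈ Q (pairing opposite roots) or √159, √71 ∈ Q (other pairings), all impossible. Hence [Q(γ):Q] = 4 = [Q(√159, √71):Q], so Q(γ) = Q(√159, √71).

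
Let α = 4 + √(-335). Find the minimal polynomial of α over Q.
m_α(x) = x^2 - 8x + 351

From α - 4 = √(-335), squaring gives (α - 4)^2 = -335, i.e. α^2 - 8α + 16 = -335, so α^2 - 8α + 351 = 0. The discriminant of x^2 - 8x + 351 is (-8)^2 - 4·(351) = 64 - 1404 = -1340, and 4·(-335) is not a perfect square in Q since -335 is squarefree and ≠ 1. Hence x^2 - 8x + 351 is irreducible over Q and is the minimal polynomial of α.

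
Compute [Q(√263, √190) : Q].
[Q(√263, √190) : Q] = 4

[Q(√263):Q] = 2 (min poly x^2 - 263, irreducible since 263 is squarefree > 1). For the top step, suppose √190 ∈ Q(√263), say √190 = c + d√263 with c, d ∈ Q. Squaring: 190 = c^2 + 263d^2 + 2cd√263. Since √263 ∉ Q this forces 2cd = 0. If d = 0 then √190 = c ∈ Q, contradicting 190 squarefree > 1. If c = 0 then 190 = 263d^2, so 263·190 = (263d)^2 is a perfect square in Q — but 263·190 = 49970 is not a perfect square (since 263 and 190 are distinct squarefree integers). Contradiction. Hence √190 ∉ Q(√263), so x^2 - 190 stays irreducible over Q(√263) and [Q(√263, √190) : Q(√263)] = 2. By the tower law, [Q(√263, √190) : Q] = 2 · 2 = 4.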